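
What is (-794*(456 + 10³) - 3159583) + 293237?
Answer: -4022410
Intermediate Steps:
(-794*(456 + 10³) - 3159583) + 293237 = (-794*(456 + 1000) - 3159583) + 293237 = (-794*1456 - 3159583) + 293237 = (-1156064 - 3159583) + 293237 = -4315647 + 293237 = -4022410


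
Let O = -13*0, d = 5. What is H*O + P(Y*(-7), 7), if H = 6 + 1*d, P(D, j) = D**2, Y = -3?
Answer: 441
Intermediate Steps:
H = 11 (H = 6 + 1*5 = 6 + 5 = 11)
O = 0
H*O + P(Y*(-7), 7) = 11*0 + (-3*(-7))**2 = 0 + 21**2 = 0 + 441 = 441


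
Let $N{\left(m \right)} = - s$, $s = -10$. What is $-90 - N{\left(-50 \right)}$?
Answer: $-100$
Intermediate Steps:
$N{\left(m \right)} = 10$ ($N{\left(m \right)} = \left(-1\right) \left(-10\right) = 10$)
$-90 - N{\left(-50 \right)} = -90 - 10 = -100$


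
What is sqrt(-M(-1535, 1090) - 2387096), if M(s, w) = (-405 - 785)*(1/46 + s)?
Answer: I*sqrt(2229057949)/23 ≈ 2052.7*I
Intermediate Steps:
M(s, w) = -595/23 - 1190*s (M(s, w) = -1190*(1/46 + s) = -595/23 - 1190*s)
sqrt(-M(-1535, 1090) - 2387096) = sqrt(-(-595/23 - 1190*(-1535)) - 2387096) = sqrt(-(-595/23 + 1826650) - 2387096) = sqrt(-1*42012355/23 - 2387096) = sqrt(-42012355/23 - 2387096) = sqrt(-96915563/23) = I*sqrt(2229057949)/23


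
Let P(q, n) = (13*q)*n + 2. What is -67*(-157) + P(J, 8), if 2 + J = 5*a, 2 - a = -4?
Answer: 13433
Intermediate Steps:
a = 6 (a = 2 - 1*(-4) = 2 + 4 = 6)
J = 28 (J = -2 + 5*6 = -2 + 30 = 28)
P(q, n) = 2 + 13*n*q (P(q, n) = 13*n*q + 2 = 2 + 13*n*q)
-67*(-157) + P(J, 8) = -67*(-157) + (2 + 13*8*28) = 10519 + (2 + 2912) = 10519 + 2914 = 13433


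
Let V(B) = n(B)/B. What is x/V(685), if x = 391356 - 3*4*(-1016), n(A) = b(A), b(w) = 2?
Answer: 138215190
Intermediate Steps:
n(A) = 2
V(B) = 2/B
x = 403548 (x = 391356 - 12*(-1016) = 391356 - 1*(-12192) = 391356 + 12192 = 403548)
x/V(685) = 403548/((2/685)) = 403548/((2*(1/685))) = 403548/(2/685) = 403548*(685/2) = 138215190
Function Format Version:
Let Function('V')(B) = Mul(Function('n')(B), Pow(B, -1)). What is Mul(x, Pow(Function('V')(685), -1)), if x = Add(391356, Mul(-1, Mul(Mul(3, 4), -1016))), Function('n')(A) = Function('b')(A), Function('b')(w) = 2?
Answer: 138215190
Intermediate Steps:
Function('n')(A) = 2
Function('V')(B) = Mul(2, Pow(B, -1))
x = 403548 (x = Add(391356, Mul(-1, Mul(12, -1016))) = Add(391356, Mul(-1, -12192)) = Add(391356, 12192) = 403548)
Mul(x, Pow(Function('V')(685), -1)) = Mul(403548, Pow(Mul(2, Pow(685, -1)), -1)) = Mul(403548, Pow(Mul(2, Rational(1, 685)), -1)) = Mul(403548, Pow(Rational(2, 685), -1)) = Mul(403548, Rational(685, 2)) = 138215190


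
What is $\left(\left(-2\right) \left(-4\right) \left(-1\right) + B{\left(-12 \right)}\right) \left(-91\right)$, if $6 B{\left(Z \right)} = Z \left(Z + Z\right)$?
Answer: $-3640$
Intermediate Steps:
$B{\left(Z \right)} = \frac{Z^{2}}{3}$ ($B{\left(Z \right)} = \frac{Z \left(Z + Z\right)}{6} = \frac{Z 2 Z}{6} = \frac{2 Z^{2}}{6} = \frac{Z^{2}}{3}$)
$\left(\left(-2\right) \left(-4\right) \left(-1\right) + B{\left(-12 \right)}\right) \left(-91\right) = \left(\left(-2\right) \left(-4\right) \left(-1\right) + \frac{\left(-12\right)^{2}}{3}\right) \left(-91\right) = \left(8 \left(-1\right) + \frac{1}{3} \cdot 144\right) \left(-91\right) = \left(-8 + 48\right) \left(-91\right) = 40 \left(-91\right) = -3640$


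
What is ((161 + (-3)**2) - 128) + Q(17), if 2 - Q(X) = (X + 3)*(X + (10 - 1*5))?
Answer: -396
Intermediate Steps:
Q(X) = 2 - (3 + X)*(5 + X) (Q(X) = 2 - (X + 3)*(X + (10 - 1*5)) = 2 - (3 + X)*(X + (10 - 5)) = 2 - (3 + X)*(X + 5) = 2 - (3 + X)*(5 + X))
((161 + (-3)**2) - 128) + Q(17) = ((161 + (-3)**2) - 128) + (-13 - 1*17**2 - 8*17) = ((161 + 9) - 128) + (-13 - 1*289 - 136) = (170 - 128) + (-13 - 289 - 136) = 42 - 438 = -396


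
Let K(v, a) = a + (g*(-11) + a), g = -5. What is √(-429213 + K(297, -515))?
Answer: 2*I*√107547 ≈ 655.89*I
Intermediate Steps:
K(v, a) = 55 + 2*a (K(v, a) = a + (-5*(-11) + a) = a + (55 + a) = 55 + 2*a)
√(-429213 + K(297, -515)) = √(-429213 + (55 + 2*(-515))) = √(-429213 + (55 - 1030)) = √(-429213 - 975) = √(-430188) = 2*I*√107547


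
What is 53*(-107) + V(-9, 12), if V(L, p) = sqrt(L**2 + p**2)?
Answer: -5656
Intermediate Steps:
53*(-107) + V(-9, 12) = 53*(-107) + sqrt((-9)**2 + 12**2) = -5671 + sqrt(81 + 144) = -5671 + sqrt(225) = -5671 + 15 = -5656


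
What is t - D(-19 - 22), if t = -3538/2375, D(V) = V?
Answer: 93837/2375 ≈ 39.510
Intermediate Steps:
t = -3538/2375 (t = -3538*1/2375 = -3538/2375 ≈ -1.4897)
t - D(-19 - 22) = -3538/2375 - (-19 - 22) = -3538/2375 - 1*(-41) = -3538/2375 + 41 = 93837/2375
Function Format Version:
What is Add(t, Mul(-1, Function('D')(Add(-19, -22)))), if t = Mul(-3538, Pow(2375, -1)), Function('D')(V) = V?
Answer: Rational(93837, 2375) ≈ 39.510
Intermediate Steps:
t = Rational(-3538, 2375) (t = Mul(-3538, Rational(1, 2375)) = Rational(-3538, 2375) ≈ -1.4897)
Add(t, Mul(-1, Function('D')(Add(-19, -22)))) = Add(Rational(-3538, 2375), Mul(-1, Add(-19, -22))) = Add(Rational(-3538, 2375), Mul(-1, -41)) = Add(Rational(-3538, 2375), 41) = Rational(93837, 2375)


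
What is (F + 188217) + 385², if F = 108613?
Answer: 445055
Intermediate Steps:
(F + 188217) + 385² = (108613 + 188217) + 385² = 296830 + 148225 = 445055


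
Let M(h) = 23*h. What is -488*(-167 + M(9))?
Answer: -19520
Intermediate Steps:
-488*(-167 + M(9)) = -488*(-167 + 23*9) = -488*(-167 + 207) = -488*40 = -19520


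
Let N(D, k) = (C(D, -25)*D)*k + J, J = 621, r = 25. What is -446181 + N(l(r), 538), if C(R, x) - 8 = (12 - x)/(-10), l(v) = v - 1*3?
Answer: -1973326/5 ≈ -3.9467e+5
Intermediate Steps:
l(v) = -3 + v (l(v) = v - 3 = -3 + v)
C(R, x) = 34/5 + x/10 (C(R, x) = 8 + (12 - x)/(-10) = 8 + (12 - x)*(-⅒) = 8 + (-6/5 + x/10) = 34/5 + x/10)
N(D, k) = 621 + 43*D*k/10 (N(D, k) = ((34/5 + (⅒)*(-25))*D)*k + 621 = ((34/5 - 5/2)*D)*k + 621 = (43*D/10)*k + 621 = 43*D*k/10 + 621 = 621 + 43*D*k/10)
-446181 + N(l(r), 538) = -446181 + (621 + (43/10)*(-3 + 25)*538) = -446181 + (621 + (43/10)*22*538) = -446181 + (621 + 254474/5) = -446181 + 257579/5 = -1973326/5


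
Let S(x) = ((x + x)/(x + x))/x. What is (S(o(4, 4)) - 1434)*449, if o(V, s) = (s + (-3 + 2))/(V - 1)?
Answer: -643417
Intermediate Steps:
o(V, s) = (-1 + s)/(-1 + V) (o(V, s) = (s - 1)/(-1 + V) = (-1 + s)/(-1 + V))
S(x) = 1/x (S(x) = ((2*x)/((2*x)))/x = ((2*x)*(1/(2*x)))/x = 1/x)
(S(o(4, 4)) - 1434)*449 = (1/((-1 + 4)/(-1 + 4)) - 1434)*449 = (1/(3/3) - 1434)*449 = (1/((⅓)*3) - 1434)*449 = (1/1 - 1434)*449 = (1 - 1434)*449 = -1433*449 = -643417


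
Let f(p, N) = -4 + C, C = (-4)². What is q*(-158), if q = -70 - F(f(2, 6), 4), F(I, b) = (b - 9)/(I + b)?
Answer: 88085/8 ≈ 11011.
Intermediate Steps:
C = 16
f(p, N) = 12 (f(p, N) = -4 + 16 = 12)
F(I, b) = (-9 + b)/(I + b)
q = -1115/16 (q = -70 - (-9 + 4)/(12 + 4) = -70 - (-5)/16 = -70 - 1*(-5/16) = -70 + 5/16 = -1115/16 ≈ -69.688)
q*(-158) = -1115/16*(-158) = 88085/8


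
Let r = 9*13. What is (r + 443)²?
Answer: 313600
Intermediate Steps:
r = 117
(r + 443)² = (117 + 443)² = 560² = 313600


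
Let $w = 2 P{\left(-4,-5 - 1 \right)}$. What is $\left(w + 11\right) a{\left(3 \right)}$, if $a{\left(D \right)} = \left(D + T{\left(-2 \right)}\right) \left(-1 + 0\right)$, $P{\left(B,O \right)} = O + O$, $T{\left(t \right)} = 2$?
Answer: $65$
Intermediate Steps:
$P{\left(B,O \right)} = 2 O$
$w = -24$ ($w = 2 \cdot 2 \left(-5 - 1\right) = 2 \cdot 2 \left(-6\right) = 2 \left(-12\right) = -24$)
$a{\left(D \right)} = -2 - D$ ($a{\left(D \right)} = \left(D + 2\right) \left(-1 + 0\right) = \left(2 + D\right) \left(-1\right) = -2 - D$)
$\left(w + 11\right) a{\left(3 \right)} = \left(-24 + 11\right) \left(-2 - 3\right) = - 13 \left(-2 - 3\right) = \left(-13\right) \left(-5\right) = 65$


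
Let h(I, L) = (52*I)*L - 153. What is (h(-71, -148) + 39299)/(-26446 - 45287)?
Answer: -585562/71733 ≈ -8.1631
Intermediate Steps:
h(I, L) = -153 + 52*I*L (h(I, L) = 52*I*L - 153 = -153 + 52*I*L)
(h(-71, -148) + 39299)/(-26446 - 45287) = ((-153 + 52*(-71)*(-148)) + 39299)/(-26446 - 45287) = ((-153 + 546416) + 39299)/(-71733) = (546263 + 39299)*(-1/71733) = 585562*(-1/71733) = -585562/71733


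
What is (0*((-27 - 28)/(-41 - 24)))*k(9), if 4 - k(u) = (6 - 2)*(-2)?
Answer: 0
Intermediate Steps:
k(u) = 12 (k(u) = 4 - (6 - 2)*(-2) = 4 - 4*(-2) = 4 - 1*(-8) = 4 + 8 = 12)
(0*((-27 - 28)/(-41 - 24)))*k(9) = (0*((-27 - 28)/(-41 - 24)))*12 = (0*(-55/(-65)))*12 = (0*(-55*(-1/65)))*12 = (0*(11/13))*12 = 0*12 = 0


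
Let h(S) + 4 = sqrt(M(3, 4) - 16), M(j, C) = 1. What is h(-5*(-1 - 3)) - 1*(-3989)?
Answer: 3985 + I*sqrt(15) ≈ 3985.0 + 3.873*I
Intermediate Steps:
h(S) = -4 + I*sqrt(15) (h(S) = -4 + sqrt(1 - 16) = -4 + sqrt(-15) = -4 + I*sqrt(15))
h(-5*(-1 - 3)) - 1*(-3989) = (-4 + I*sqrt(15)) - 1*(-3989) = (-4 + I*sqrt(15)) + 3989 = 3985 + I*sqrt(15)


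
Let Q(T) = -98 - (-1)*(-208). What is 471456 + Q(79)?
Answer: 471150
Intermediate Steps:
Q(T) = -306 (Q(T) = -98 - 1*208 = -98 - 208 = -306)
471456 + Q(79) = 471456 - 306 = 471150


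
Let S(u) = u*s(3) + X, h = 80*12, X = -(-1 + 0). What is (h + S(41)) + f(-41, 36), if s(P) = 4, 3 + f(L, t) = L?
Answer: 1081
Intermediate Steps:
f(L, t) = -3 + L
X = 1 (X = -1*(-1) = 1)
h = 960
S(u) = 1 + 4*u (S(u) = u*4 + 1 = 4*u + 1 = 1 + 4*u)
(h + S(41)) + f(-41, 36) = (960 + (1 + 4*41)) + (-3 - 41) = (960 + (1 + 164)) - 44 = (960 + 165) - 44 = 1125 - 44 = 1081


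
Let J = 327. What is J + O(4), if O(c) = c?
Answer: 331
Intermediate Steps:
J + O(4) = 327 + 4 = 331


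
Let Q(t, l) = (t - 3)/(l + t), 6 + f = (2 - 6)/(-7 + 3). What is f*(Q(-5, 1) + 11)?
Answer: -65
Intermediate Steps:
f = -5 (f = -6 + (2 - 6)/(-7 + 3) = -6 - 4/(-4) = -6 - 4*(-¼) = -6 + 1 = -5)
Q(t, l) = (-3 + t)/(l + t)
f*(Q(-5, 1) + 11) = -5*((-3 - 5)/(1 - 5) + 11) = -5*(-8/(-4) + 11) = -5*(-¼*(-8) + 11) = -5*(2 + 11) = -5*13 = -65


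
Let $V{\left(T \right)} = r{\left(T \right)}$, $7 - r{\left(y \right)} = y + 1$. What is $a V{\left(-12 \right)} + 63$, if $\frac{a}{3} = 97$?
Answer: $5301$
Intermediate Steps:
$a = 291$ ($a = 3 \cdot 97 = 291$)
$r{\left(y \right)} = 6 - y$ ($r{\left(y \right)} = 7 - \left(y + 1\right) = 7 - \left(1 + y\right) = 6 - y$)
$V{\left(T \right)} = 6 - T$
$a V{\left(-12 \right)} + 63 = 291 \left(6 - -12\right) + 63 = 291 \left(6 + 12\right) + 63 = 291 \cdot 18 + 63 = 5238 + 63 = 5301$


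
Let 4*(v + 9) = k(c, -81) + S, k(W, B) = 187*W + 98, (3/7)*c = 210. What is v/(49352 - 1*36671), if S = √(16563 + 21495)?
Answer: 2547/1409 + √38058/50724 ≈ 1.8115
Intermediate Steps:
c = 490 (c = (7/3)*210 = 490)
k(W, B) = 98 + 187*W
S = √38058 ≈ 195.08
v = 22923 + √38058/4 (v = -9 + ((98 + 187*490) + √38058)/4 = -9 + ((98 + 91630) + √38058)/4 = -9 + (91728 + √38058)/4 = -9 + (22932 + √38058/4) = 22923 + √38058/4 ≈ 22972.)
v/(49352 - 1*36671) = (22923 + √38058/4)/(49352 - 1*36671) = (22923 + √38058/4)/(49352 - 36671) = (22923 + √38058/4)/12681 = (22923 + √38058/4)*(1/12681) = 2547/1409 + √38058/50724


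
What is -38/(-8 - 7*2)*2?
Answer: 38/11 ≈ 3.4545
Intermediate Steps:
-38/(-8 - 7*2)*2 = -38/(-8 - 14)*2 = -38/(-22)*2 = -38*(-1/22)*2 = (19/11)*2 = 38/11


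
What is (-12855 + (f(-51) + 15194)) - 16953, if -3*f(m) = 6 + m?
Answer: -14599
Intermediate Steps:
f(m) = -2 - m/3 (f(m) = -(6 + m)/3 = -2 - m/3)
(-12855 + (f(-51) + 15194)) - 16953 = (-12855 + ((-2 - 1/3*(-51)) + 15194)) - 16953 = (-12855 + ((-2 + 17) + 15194)) - 16953 = (-12855 + (15 + 15194)) - 16953 = (-12855 + 15209) - 16953 = 2354 - 16953 = -14599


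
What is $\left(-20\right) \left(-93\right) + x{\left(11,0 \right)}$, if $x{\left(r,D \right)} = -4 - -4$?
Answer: $1860$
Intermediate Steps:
$x{\left(r,D \right)} = 0$ ($x{\left(r,D \right)} = -4 + 4 = 0$)
$\left(-20\right) \left(-93\right) + x{\left(11,0 \right)} = \left(-20\right) \left(-93\right) + 0 = 1860 + 0 = 1860$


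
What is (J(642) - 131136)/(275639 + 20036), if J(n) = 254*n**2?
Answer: 20911704/59135 ≈ 353.63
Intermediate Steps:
(J(642) - 131136)/(275639 + 20036) = (254*642**2 - 131136)/(275639 + 20036) = (254*412164 - 131136)/295675 = (104689656 - 131136)*(1/295675) = 104558520*(1/295675) = 20911704/59135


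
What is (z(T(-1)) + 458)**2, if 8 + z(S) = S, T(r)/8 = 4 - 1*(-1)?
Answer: 240100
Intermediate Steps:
T(r) = 40 (T(r) = 8*(4 - 1*(-1)) = 8*(4 + 1) = 8*5 = 40)
z(S) = -8 + S
(z(T(-1)) + 458)**2 = ((-8 + 40) + 458)**2 = (32 + 458)**2 = 490**2 = 240100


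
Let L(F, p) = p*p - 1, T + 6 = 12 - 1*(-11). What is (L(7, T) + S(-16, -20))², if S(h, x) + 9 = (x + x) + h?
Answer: 49729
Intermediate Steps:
S(h, x) = -9 + h + 2*x (S(h, x) = -9 + ((x + x) + h) = -9 + (2*x + h) = -9 + (h + 2*x) = -9 + h + 2*x)
T = 17 (T = -6 + (12 - 1*(-11)) = -6 + (12 + 11) = -6 + 23 = 17)
L(F, p) = -1 + p² (L(F, p) = p² - 1 = -1 + p²)
(L(7, T) + S(-16, -20))² = ((-1 + 17²) + (-9 - 16 + 2*(-20)))² = ((-1 + 289) + (-9 - 16 - 40))² = (288 - 65)² = 223² = 49729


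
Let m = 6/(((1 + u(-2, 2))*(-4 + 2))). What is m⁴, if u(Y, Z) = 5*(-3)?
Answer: 81/38416 ≈ 0.0021085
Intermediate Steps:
u(Y, Z) = -15
m = 3/14 (m = 6/(((1 - 15)*(-4 + 2))) = 6/((-14*(-2))) = 6/28 = 6*(1/28) = 3/14 ≈ 0.21429)
m⁴ = (3/14)⁴ = 81/38416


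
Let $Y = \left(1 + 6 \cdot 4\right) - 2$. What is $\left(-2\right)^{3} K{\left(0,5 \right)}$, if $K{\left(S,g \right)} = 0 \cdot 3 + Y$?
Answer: $-184$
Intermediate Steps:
$Y = 23$ ($Y = \left(1 + 24\right) - 2 = 25 - 2 = 23$)
$K{\left(S,g \right)} = 23$ ($K{\left(S,g \right)} = 0 \cdot 3 + 23 = 0 + 23 = 23$)
$\left(-2\right)^{3} K{\left(0,5 \right)} = \left(-2\right)^{3} \cdot 23 = \left(-8\right) 23 = -184$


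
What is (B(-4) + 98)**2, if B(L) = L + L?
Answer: 8100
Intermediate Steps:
B(L) = 2*L
(B(-4) + 98)**2 = (2*(-4) + 98)**2 = (-8 + 98)**2 = 90**2 = 8100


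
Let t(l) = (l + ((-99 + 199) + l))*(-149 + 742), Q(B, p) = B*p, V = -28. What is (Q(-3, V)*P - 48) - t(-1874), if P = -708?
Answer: 2103744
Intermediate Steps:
t(l) = 59300 + 1186*l (t(l) = (l + (100 + l))*593 = (100 + 2*l)*593 = 59300 + 1186*l)
(Q(-3, V)*P - 48) - t(-1874) = (-3*(-28)*(-708) - 48) - (59300 + 1186*(-1874)) = (84*(-708) - 48) - (59300 - 2222564) = (-59472 - 48) - 1*(-2163264) = -59520 + 2163264 = 2103744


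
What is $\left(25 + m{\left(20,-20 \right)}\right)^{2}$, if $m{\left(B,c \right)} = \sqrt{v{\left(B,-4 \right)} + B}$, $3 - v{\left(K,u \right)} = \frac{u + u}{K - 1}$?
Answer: $\frac{\left(475 + \sqrt{8455}\right)^{2}}{361} \approx 890.4$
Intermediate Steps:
$v{\left(K,u \right)} = 3 - \frac{2 u}{-1 + K}$ ($v{\left(K,u \right)} = 3 - \frac{u + u}{K - 1} = 3 - \frac{2 u}{-1 + K}$)
$m{\left(B,c \right)} = \sqrt{B + \frac{5 + 3 B}{-1 + B}}$ ($m{\left(B,c \right)} = \sqrt{\frac{-3 - -8 + 3 B}{-1 + B} + B} = \sqrt{\frac{-3 + 8 + 3 B}{-1 + B} + B} = \sqrt{\frac{5 + 3 B}{-1 + B} + B} = \sqrt{B + \frac{5 + 3 B}{-1 + B}}$)
$\left(25 + m{\left(20,-20 \right)}\right)^{2} = \left(25 + \sqrt{\frac{5 + 20^{2} + 2 \cdot 20}{-1 + 20}}\right)^{2} = \left(25 + \sqrt{\frac{5 + 400 + 40}{19}}\right)^{2} = \left(25 + \sqrt{\frac{1}{19} \cdot 445}\right)^{2} = \left(25 + \sqrt{\frac{445}{19}}\right)^{2} = \left(25 + \frac{\sqrt{8455}}{19}\right)^{2}$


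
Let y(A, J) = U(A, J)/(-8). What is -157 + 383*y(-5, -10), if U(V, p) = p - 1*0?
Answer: 1287/4 ≈ 321.75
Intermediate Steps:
U(V, p) = p (U(V, p) = p + 0 = p)
y(A, J) = -J/8 (y(A, J) = J/(-8) = J*(-⅛) = -J/8)
-157 + 383*y(-5, -10) = -157 + 383*(-⅛*(-10)) = -157 + 383*(5/4) = -157 + 1915/4 = 1287/4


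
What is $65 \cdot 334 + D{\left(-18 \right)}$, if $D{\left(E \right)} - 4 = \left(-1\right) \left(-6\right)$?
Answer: $21720$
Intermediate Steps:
$D{\left(E \right)} = 10$ ($D{\left(E \right)} = 4 - -6 = 4 + 6 = 10$)
$65 \cdot 334 + D{\left(-18 \right)} = 65 \cdot 334 + 10 = 21710 + 10 = 21720$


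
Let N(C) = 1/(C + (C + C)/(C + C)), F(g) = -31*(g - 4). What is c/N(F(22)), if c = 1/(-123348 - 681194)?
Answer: 557/804542 ≈ 0.00069232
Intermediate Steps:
F(g) = 124 - 31*g (F(g) = -31*(-4 + g) = 124 - 31*g)
N(C) = 1/(1 + C) (N(C) = 1/(C + (2*C)/((2*C))) = 1/(C + (2*C)*(1/(2*C))) = 1/(C + 1) = 1/(1 + C))
c = -1/804542 (c = 1/(-804542) = -1/804542 ≈ -1.2429e-6)
c/N(F(22)) = -(125/804542 - 341/402271) = -1/(804542*(1/(1 + (124 - 682)))) = -1/(804542*(1/(1 - 558))) = -1/(804542*(1/(-557))) = -1/(804542*(-1/557)) = -1/804542*(-557) = 557/804542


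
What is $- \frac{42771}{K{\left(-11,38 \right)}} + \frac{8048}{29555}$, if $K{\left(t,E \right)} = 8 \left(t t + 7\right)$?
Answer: $- \frac{1255855753}{30264320} \approx -41.496$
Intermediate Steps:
$K{\left(t,E \right)} = 56 + 8 t^{2}$ ($K{\left(t,E \right)} = 8 \left(t^{2} + 7\right) = 8 \left(7 + t^{2}\right) = 56 + 8 t^{2}$)
$- \frac{42771}{K{\left(-11,38 \right)}} + \frac{8048}{29555} = - \frac{42771}{56 + 8 \left(-11\right)^{2}} + \frac{8048}{29555} = - \frac{42771}{56 + 8 \cdot 121} + 8048 \cdot \frac{1}{29555} = - \frac{42771}{56 + 968} + \frac{8048}{29555} = - \frac{42771}{1024} + \frac{8048}{29555} = - \frac{1255855753}{30264320}$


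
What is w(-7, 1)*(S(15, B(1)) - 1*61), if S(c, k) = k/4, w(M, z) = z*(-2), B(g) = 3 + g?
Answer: 120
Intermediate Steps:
w(M, z) = -2*z
S(c, k) = k/4 (S(c, k) = k*(¼) = k/4)
w(-7, 1)*(S(15, B(1)) - 1*61) = (-2*1)*((3 + 1)/4 - 1*61) = -2*((¼)*4 - 61) = -2*(1 - 61) = -2*(-60) = 120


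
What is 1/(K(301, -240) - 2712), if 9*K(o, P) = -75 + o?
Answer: -9/24182 ≈ -0.00037218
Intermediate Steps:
K(o, P) = -25/3 + o/9 (K(o, P) = (-75 + o)/9 = -25/3 + o/9)
1/(K(301, -240) - 2712) = 1/((-25/3 + (1/9)*301) - 2712) = 1/((-25/3 + 301/9) - 2712) = 1/(226/9 - 2712) = 1/(-24182/9) = -9/24182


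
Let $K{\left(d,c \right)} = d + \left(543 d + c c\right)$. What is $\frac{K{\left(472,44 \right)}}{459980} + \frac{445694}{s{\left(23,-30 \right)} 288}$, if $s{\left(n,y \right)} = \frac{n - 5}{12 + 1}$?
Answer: $\frac{333309420137}{298067040} \approx 1118.2$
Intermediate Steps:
$s{\left(n,y \right)} = - \frac{5}{13} + \frac{n}{13}$ ($s{\left(n,y \right)} = \frac{-5 + n}{13} = \left(-5 + n\right) \frac{1}{13} = - \frac{5}{13} + \frac{n}{13}$)
$K{\left(d,c \right)} = c^{2} + 544 d$ ($K{\left(d,c \right)} = d + \left(543 d + c^{2}\right) = d + \left(c^{2} + 543 d\right) = c^{2} + 544 d$)
$\frac{K{\left(472,44 \right)}}{459980} + \frac{445694}{s{\left(23,-30 \right)} 288} = \frac{44^{2} + 544 \cdot 472}{459980} + \frac{445694}{\left(- \frac{5}{13} + \frac{1}{13} \cdot 23\right) 288} = \left(1936 + 256768\right) \frac{1}{459980} + \frac{445694}{\left(- \frac{5}{13} + \frac{23}{13}\right) 288} = 258704 \cdot \frac{1}{459980} + \frac{445694}{\frac{18}{13} \cdot 288} = \frac{64676}{114995} + \frac{445694}{\frac{5184}{13}} = \frac{64676}{114995} + 445694 \cdot \frac{13}{5184} = \frac{64676}{114995} + \frac{2897011}{2592} = \frac{333309420137}{298067040}$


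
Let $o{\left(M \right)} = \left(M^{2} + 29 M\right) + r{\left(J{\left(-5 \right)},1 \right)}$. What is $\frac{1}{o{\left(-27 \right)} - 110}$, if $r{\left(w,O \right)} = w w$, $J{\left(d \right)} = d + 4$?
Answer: $- \frac{1}{163} \approx -0.006135$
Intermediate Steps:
$J{\left(d \right)} = 4 + d$
$r{\left(w,O \right)} = w^{2}$
$o{\left(M \right)} = 1 + M^{2} + 29 M$ ($o{\left(M \right)} = \left(M^{2} + 29 M\right) + \left(4 - 5\right)^{2} = \left(M^{2} + 29 M\right) + \left(-1\right)^{2} = \left(M^{2} + 29 M\right) + 1 = 1 + M^{2} + 29 M$)
$\frac{1}{o{\left(-27 \right)} - 110} = \frac{1}{\left(1 + \left(-27\right)^{2} + 29 \left(-27\right)\right) - 110} = \frac{1}{\left(1 + 729 - 783\right) - 110} = \frac{1}{-53 - 110} = \frac{1}{-163} = - \frac{1}{163}$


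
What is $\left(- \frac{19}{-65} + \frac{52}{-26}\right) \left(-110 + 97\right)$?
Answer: $\frac{111}{5} \approx 22.2$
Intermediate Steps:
$\left(- \frac{19}{-65} + \frac{52}{-26}\right) \left(-110 + 97\right) = \left(\left(-19\right) \left(- \frac{1}{65}\right) + 52 \left(- \frac{1}{26}\right)\right) \left(-13\right) = \left(\frac{19}{65} - 2\right) \left(-13\right) = \left(- \frac{111}{65}\right) \left(-13\right) = \frac{111}{5}$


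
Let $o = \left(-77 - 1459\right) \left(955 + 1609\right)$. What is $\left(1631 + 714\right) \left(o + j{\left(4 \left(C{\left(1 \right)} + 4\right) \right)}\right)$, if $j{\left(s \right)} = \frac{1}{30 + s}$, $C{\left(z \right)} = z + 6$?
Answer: $- \frac{683413890775}{74} \approx -9.2353 \cdot 10^{9}$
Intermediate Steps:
$C{\left(z \right)} = 6 + z$
$o = -3938304$ ($o = \left(-1536\right) 2564 = -3938304$)
$\left(1631 + 714\right) \left(o + j{\left(4 \left(C{\left(1 \right)} + 4\right) \right)}\right) = \left(1631 + 714\right) \left(-3938304 + \frac{1}{30 + 4 \left(\left(6 + 1\right) + 4\right)}\right) = 2345 \left(-3938304 + \frac{1}{30 + 4 \left(7 + 4\right)}\right) = 2345 \left(-3938304 + \frac{1}{30 + 4 \cdot 11}\right) = 2345 \left(-3938304 + \frac{1}{30 + 44}\right) = 2345 \left(-3938304 + \frac{1}{74}\right) = 2345 \left(- \frac{291434495}{74}\right) = - \frac{683413890775}{74}$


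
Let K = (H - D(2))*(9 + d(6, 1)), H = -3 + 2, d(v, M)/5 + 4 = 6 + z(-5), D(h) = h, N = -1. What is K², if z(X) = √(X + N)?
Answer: 1899 + 1710*I*√6 ≈ 1899.0 + 4188.6*I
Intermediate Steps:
z(X) = √(-1 + X) (z(X) = √(X - 1) = √(-1 + X))
d(v, M) = 10 + 5*I*√6 (d(v, M) = -20 + 5*(6 + √(-1 - 5)) = -20 + 5*(6 + √(-6)) = -20 + 5*(6 + I*√6) = -20 + (30 + 5*I*√6) = 10 + 5*I*√6)
H = -1
K = -57 - 15*I*√6 (K = (-1 - 1*2)*(9 + (10 + 5*I*√6)) = (-1 - 2)*(19 + 5*I*√6) = -3*(19 + 5*I*√6) = -57 - 15*I*√6 ≈ -57.0 - 36.742*I)
K² = (-57 - 15*I*√6)²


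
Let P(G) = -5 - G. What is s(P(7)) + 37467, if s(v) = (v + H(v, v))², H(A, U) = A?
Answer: 38043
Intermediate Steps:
s(v) = 4*v² (s(v) = (v + v)² = (2*v)² = 4*v²)
s(P(7)) + 37467 = 4*(-5 - 1*7)² + 37467 = 4*(-5 - 7)² + 37467 = 4*(-12)² + 37467 = 4*144 + 37467 = 576 + 37467 = 38043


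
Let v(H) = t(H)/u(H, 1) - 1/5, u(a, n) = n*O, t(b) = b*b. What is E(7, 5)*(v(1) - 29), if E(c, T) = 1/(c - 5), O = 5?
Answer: -29/2 ≈ -14.500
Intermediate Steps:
t(b) = b²
E(c, T) = 1/(-5 + c)
u(a, n) = 5*n (u(a, n) = n*5 = 5*n)
v(H) = -⅕ + H²/5 (v(H) = H²/((5*1)) - 1/5 = H²/5 - 1*⅕ = H²*(⅕) - ⅕ = H²/5 - ⅕ = -⅕ + H²/5)
E(7, 5)*(v(1) - 29) = ((-⅕ + (⅕)*1²) - 29)/(-5 + 7) = ((-⅕ + (⅕)*1) - 29)/2 = ((-⅕ + ⅕) - 29)/2 = (0 - 29)/2 = (½)*(-29) = -29/2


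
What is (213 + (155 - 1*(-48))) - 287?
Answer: 129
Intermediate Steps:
(213 + (155 - 1*(-48))) - 287 = (213 + (155 + 48)) - 287 = (213 + 203) - 287 = 416 - 287 = 129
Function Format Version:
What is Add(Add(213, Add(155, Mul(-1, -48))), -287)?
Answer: 129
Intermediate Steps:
Add(Add(213, Add(155, Mul(-1, -48))), -287) = Add(Add(213, Add(155, 48)), -287) = Add(Add(213, 203), -287) = Add(416, -287) = 129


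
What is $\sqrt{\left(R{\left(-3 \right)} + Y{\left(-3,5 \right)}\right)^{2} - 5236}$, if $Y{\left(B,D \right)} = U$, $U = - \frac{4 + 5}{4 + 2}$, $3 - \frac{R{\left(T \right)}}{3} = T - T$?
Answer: $\frac{i \sqrt{20719}}{2} \approx 71.97 i$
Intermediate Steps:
$R{\left(T \right)} = 9$ ($R{\left(T \right)} = 9 - 3 \left(T - T\right) = 9 - 0 = 9 + 0 = 9$)
$U = - \frac{3}{2}$ ($U = - \frac{9}{6} = \left(-1\right) \frac{3}{2} = - \frac{3}{2} \approx -1.5$)
$Y{\left(B,D \right)} = - \frac{3}{2}$
$\sqrt{\left(R{\left(-3 \right)} + Y{\left(-3,5 \right)}\right)^{2} - 5236} = \sqrt{\left(9 - \frac{3}{2}\right)^{2} - 5236} = \sqrt{\left(\frac{15}{2}\right)^{2} - 5236} = \sqrt{\frac{225}{4} - 5236} = \sqrt{- \frac{20719}{4}} = \frac{i \sqrt{20719}}{2}$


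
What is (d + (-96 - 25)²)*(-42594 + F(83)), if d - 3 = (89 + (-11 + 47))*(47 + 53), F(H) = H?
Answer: -1153918584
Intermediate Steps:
d = 12503 (d = 3 + (89 + (-11 + 47))*(47 + 53) = 3 + (89 + 36)*100 = 3 + 125*100 = 3 + 12500 = 12503)
(d + (-96 - 25)²)*(-42594 + F(83)) = (12503 + (-96 - 25)²)*(-42594 + 83) = (12503 + (-121)²)*(-42511) = (12503 + 14641)*(-42511) = 27144*(-42511) = -1153918584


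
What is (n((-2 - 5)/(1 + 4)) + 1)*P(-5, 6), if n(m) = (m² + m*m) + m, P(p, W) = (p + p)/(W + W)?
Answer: -44/15 ≈ -2.9333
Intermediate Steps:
P(p, W) = p/W (P(p, W) = (2*p)/((2*W)) = (2*p)*(1/(2*W)) = p/W)
n(m) = m + 2*m² (n(m) = (m² + m²) + m = 2*m² + m = m + 2*m²)
(n((-2 - 5)/(1 + 4)) + 1)*P(-5, 6) = (((-2 - 5)/(1 + 4))*(1 + 2*((-2 - 5)/(1 + 4))) + 1)*(-5/6) = ((-7/5)*(1 + 2*(-7/5)) + 1)*(-5*⅙) = ((-7*⅕)*(1 + 2*(-7*⅕)) + 1)*(-⅚) = (-7*(1 + 2*(-7/5))/5 + 1)*(-⅚) = (-7*(1 - 14/5)/5 + 1)*(-⅚) = (-7/5*(-9/5) + 1)*(-⅚) = (63/25 + 1)*(-⅚) = (88/25)*(-⅚) = -44/15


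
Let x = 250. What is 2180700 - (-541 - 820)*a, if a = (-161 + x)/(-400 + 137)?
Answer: 573402971/263 ≈ 2.1802e+6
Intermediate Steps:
a = -89/263 (a = (-161 + 250)/(-400 + 137) = 89/(-263) = 89*(-1/263) = -89/263 ≈ -0.33840)
2180700 - (-541 - 820)*a = 2180700 - (-541 - 820)*(-89)/263 = 2180700 - (-1361)*(-89)/263 = 2180700 - 1*121129/263 = 2180700 - 121129/263 = 573402971/263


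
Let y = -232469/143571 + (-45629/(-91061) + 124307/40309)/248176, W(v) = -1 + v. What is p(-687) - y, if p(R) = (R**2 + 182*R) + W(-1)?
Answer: 2835884905887689037580165/8174119125417021069 ≈ 3.4693e+5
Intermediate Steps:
p(R) = -2 + R**2 + 182*R (p(R) = (R**2 + 182*R) + (-1 - 1) = (R**2 + 182*R) - 2 = -2 + R**2 + 182*R)
y = -13235349385667048788/8174119125417021069 (y = -232469*1/143571 + (-45629*(-1/91061) + 124307*(1/40309))*(1/248176) = -232469/143571 + (45629/91061 + 124307/40309)*(1/248176) = -232469/143571 + (13158779088/3670577849)*(1/248176) = -232469/143571 + 822423693/56934333015839 = -13235349385667048788/8174119125417021069 ≈ -1.6192)
p(-687) - y = (-2 + (-687)**2 + 182*(-687)) - 1*(-13235349385667048788/8174119125417021069) = (-2 + 471969 - 125034) + 13235349385667048788/8174119125417021069 = 346933 + 13235349385667048788/8174119125417021069 = 2835884905887689037580165/8174119125417021069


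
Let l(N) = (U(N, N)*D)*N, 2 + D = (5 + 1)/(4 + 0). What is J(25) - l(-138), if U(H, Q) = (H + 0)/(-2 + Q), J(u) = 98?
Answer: 2099/70 ≈ 29.986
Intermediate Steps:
U(H, Q) = H/(-2 + Q)
D = -1/2 (D = -2 + (5 + 1)/(4 + 0) = -2 + 6/4 = -2 + 6*(1/4) = -2 + 3/2 = -1/2 ≈ -0.50000)
l(N) = -N**2/(2*(-2 + N)) (l(N) = ((N/(-2 + N))*(-1/2))*N = (-N/(2*(-2 + N)))*N = -N**2/(2*(-2 + N)))
J(25) - l(-138) = 98 - (-1)*(-138)**2/(-4 + 2*(-138)) = 98 - (-1)*19044/(-4 - 276) = 98 - (-1)*19044/(-280) = 98 - (-1)*19044*(-1)/280 = 98 - 1*4761/70 = 98 - 4761/70 = 2099/70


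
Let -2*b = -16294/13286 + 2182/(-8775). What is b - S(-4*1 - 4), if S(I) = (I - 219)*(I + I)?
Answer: -32565343373/8968050 ≈ -3631.3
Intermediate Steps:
S(I) = 2*I*(-219 + I) (S(I) = (-219 + I)*(2*I) = 2*I*(-219 + I))
b = 6614227/8968050 (b = -(-16294/13286 + 2182/(-8775))/2 = -(-16294*1/13286 + 2182*(-1/8775))/2 = -(-8147/6643 - 2182/8775)/2 = -½*(-6614227/4484025) = 6614227/8968050 ≈ 0.73753)
b - S(-4*1 - 4) = 6614227/8968050 - 2*(-4*1 - 4)*(-219 + (-4*1 - 4)) = 6614227/8968050 - 2*(-4 - 4)*(-219 + (-4 - 4)) = 6614227/8968050 - 2*(-8)*(-219 - 8) = 6614227/8968050 - 2*(-8)*(-227) = 6614227/8968050 - 1*3632 = 6614227/8968050 - 3632 = -32565343373/8968050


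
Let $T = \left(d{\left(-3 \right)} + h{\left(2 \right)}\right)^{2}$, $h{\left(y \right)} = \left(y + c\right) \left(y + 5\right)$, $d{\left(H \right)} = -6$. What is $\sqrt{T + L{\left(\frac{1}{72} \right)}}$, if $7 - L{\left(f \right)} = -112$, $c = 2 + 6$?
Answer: $\sqrt{4215} \approx 64.923$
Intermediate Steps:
$c = 8$
$L{\left(f \right)} = 119$ ($L{\left(f \right)} = 7 - -112 = 7 + 112 = 119$)
$h{\left(y \right)} = \left(5 + y\right) \left(8 + y\right)$ ($h{\left(y \right)} = \left(y + 8\right) \left(y + 5\right) = \left(8 + y\right) \left(5 + y\right) = \left(5 + y\right) \left(8 + y\right)$)
$T = 4096$ ($T = \left(-6 + \left(40 + 2^{2} + 13 \cdot 2\right)\right)^{2} = \left(-6 + \left(40 + 4 + 26\right)\right)^{2} = \left(-6 + 70\right)^{2} = 64^{2} = 4096$)
$\sqrt{T + L{\left(\frac{1}{72} \right)}} = \sqrt{4096 + 119} = \sqrt{4215}$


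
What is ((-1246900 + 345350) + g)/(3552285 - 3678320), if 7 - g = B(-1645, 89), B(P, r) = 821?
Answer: 902364/126035 ≈ 7.1596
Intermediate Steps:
g = -814 (g = 7 - 1*821 = 7 - 821 = -814)
((-1246900 + 345350) + g)/(3552285 - 3678320) = ((-1246900 + 345350) - 814)/(3552285 - 3678320) = (-901550 - 814)/(-126035) = -902364*(-1/126035) = 902364/126035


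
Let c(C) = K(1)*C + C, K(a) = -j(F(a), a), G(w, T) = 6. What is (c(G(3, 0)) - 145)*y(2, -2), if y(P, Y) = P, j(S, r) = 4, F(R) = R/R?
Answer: -326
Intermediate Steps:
F(R) = 1
K(a) = -4 (K(a) = -1*4 = -4)
c(C) = -3*C (c(C) = -4*C + C = -3*C)
(c(G(3, 0)) - 145)*y(2, -2) = (-3*6 - 145)*2 = (-18 - 145)*2 = -163*2 = -326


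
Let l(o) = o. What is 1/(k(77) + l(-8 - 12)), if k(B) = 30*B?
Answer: 1/2290 ≈ 0.00043668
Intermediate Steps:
1/(k(77) + l(-8 - 12)) = 1/(30*77 + (-8 - 12)) = 1/(2310 - 20) = 1/2290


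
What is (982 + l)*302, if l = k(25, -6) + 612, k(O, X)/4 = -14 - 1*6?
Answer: 457228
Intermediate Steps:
k(O, X) = -80 (k(O, X) = 4*(-14 - 1*6) = 4*(-14 - 6) = 4*(-20) = -80)
l = 532 (l = -80 + 612 = 532)
(982 + l)*302 = (982 + 532)*302 = 1514*302 = 457228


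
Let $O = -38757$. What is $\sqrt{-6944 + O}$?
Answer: $i \sqrt{45701} \approx 213.78 i$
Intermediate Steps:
$\sqrt{-6944 + O} = \sqrt{-6944 - 38757} = \sqrt{-45701} = i \sqrt{45701}$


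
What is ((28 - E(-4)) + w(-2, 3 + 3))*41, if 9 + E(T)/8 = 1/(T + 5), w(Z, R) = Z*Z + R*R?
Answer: 5412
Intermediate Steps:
w(Z, R) = R² + Z² (w(Z, R) = Z² + R² = R² + Z²)
E(T) = -72 + 8/(5 + T) (E(T) = -72 + 8/(T + 5) = -72 + 8/(5 + T))
((28 - E(-4)) + w(-2, 3 + 3))*41 = ((28 - 8*(-44 - 9*(-4))/(5 - 4)) + ((3 + 3)² + (-2)²))*41 = ((28 - 8*(-44 + 36)/1) + (6² + 4))*41 = ((28 - 8*(-8)) + (36 + 4))*41 = ((28 - 1*(-64)) + 40)*41 = ((28 + 64) + 40)*41 = (92 + 40)*41 = 132*41 = 5412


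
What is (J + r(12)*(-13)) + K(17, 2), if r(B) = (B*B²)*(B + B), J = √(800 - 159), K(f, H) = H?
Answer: -539134 + √641 ≈ -5.3911e+5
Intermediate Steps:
J = √641 ≈ 25.318
r(B) = 2*B⁴ (r(B) = B³*(2*B) = 2*B⁴)
(J + r(12)*(-13)) + K(17, 2) = (√641 + (2*12⁴)*(-13)) + 2 = (√641 + (2*20736)*(-13)) + 2 = (√641 + 41472*(-13)) + 2 = (√641 - 539136) + 2 = (-539136 + √641) + 2 = -539134 + √641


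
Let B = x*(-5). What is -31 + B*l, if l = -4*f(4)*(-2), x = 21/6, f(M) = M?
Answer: -591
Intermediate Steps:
x = 7/2 (x = 21*(⅙) = 7/2 ≈ 3.5000)
l = 32 (l = -4*4*(-2) = -16*(-2) = 32)
B = -35/2 (B = (7/2)*(-5) = -35/2 ≈ -17.500)
-31 + B*l = -31 - 35/2*32 = -31 - 560 = -591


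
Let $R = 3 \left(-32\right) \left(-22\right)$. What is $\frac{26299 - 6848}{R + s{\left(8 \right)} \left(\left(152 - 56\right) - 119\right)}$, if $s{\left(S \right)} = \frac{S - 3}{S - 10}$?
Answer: $\frac{38902}{4339} \approx 8.9657$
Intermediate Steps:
$s{\left(S \right)} = \frac{-3 + S}{-10 + S}$
$R = 2112$ ($R = \left(-96\right) \left(-22\right) = 2112$)
$\frac{26299 - 6848}{R + s{\left(8 \right)} \left(\left(152 - 56\right) - 119\right)} = \frac{26299 - 6848}{2112 + \frac{-3 + 8}{-10 + 8} \left(\left(152 - 56\right) - 119\right)} = \frac{19451}{2112 + \frac{1}{-2} \cdot 5 \left(96 - 119\right)} = \frac{19451}{2112 + \left(- \frac{1}{2}\right) 5 \left(-23\right)} = \frac{19451}{2112 - - \frac{115}{2}} = \frac{19451}{2112 + \frac{115}{2}} = \frac{19451}{\frac{4339}{2}} = 19451 \cdot \frac{2}{4339} = \frac{38902}{4339}$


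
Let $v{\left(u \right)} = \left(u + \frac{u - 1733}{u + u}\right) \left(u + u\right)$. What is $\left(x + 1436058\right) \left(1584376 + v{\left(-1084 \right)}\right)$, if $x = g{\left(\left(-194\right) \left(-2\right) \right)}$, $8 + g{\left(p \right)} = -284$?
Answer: $5644959544986$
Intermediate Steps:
$g{\left(p \right)} = -292$ ($g{\left(p \right)} = -8 - 284 = -292$)
$x = -292$
$v{\left(u \right)} = 2 u \left(u + \frac{-1733 + u}{2 u}\right)$ ($v{\left(u \right)} = \left(u + \frac{-1733 + u}{2 u}\right) 2 u = 2 u \left(u + \frac{-1733 + u}{2 u}\right)$)
$\left(x + 1436058\right) \left(1584376 + v{\left(-1084 \right)}\right) = \left(-292 + 1436058\right) \left(1584376 - \left(2817 - 2350112\right)\right) = 1435766 \left(1584376 - -2347295\right) = 1435766 \left(1584376 + 2347295\right) = 1435766 \cdot 3931671 = 5644959544986$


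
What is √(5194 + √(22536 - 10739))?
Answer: √(5194 + √11797) ≈ 72.819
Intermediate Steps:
√(5194 + √(22536 - 10739)) = √(5194 + √11797)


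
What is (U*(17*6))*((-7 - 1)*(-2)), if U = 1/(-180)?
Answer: -136/15 ≈ -9.0667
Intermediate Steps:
U = -1/180 ≈ -0.0055556
(U*(17*6))*((-7 - 1)*(-2)) = (-17*6/180)*((-7 - 1)*(-2)) = (-1/180*102)*(-8*(-2)) = -17/30*16 = -136/15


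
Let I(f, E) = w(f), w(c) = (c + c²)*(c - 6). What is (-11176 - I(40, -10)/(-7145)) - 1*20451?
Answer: -45183831/1429 ≈ -31619.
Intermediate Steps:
w(c) = (-6 + c)*(c + c²) (w(c) = (c + c²)*(-6 + c) = (-6 + c)*(c + c²))
I(f, E) = f*(-6 + f² - 5*f)
(-11176 - I(40, -10)/(-7145)) - 1*20451 = (-11176 - 40*(-6 + 40² - 5*40)/(-7145)) - 1*20451 = (-11176 - 40*(-6 + 1600 - 200)*(-1)/7145) - 20451 = (-11176 - 40*1394*(-1)/7145) - 20451 = (-11176 - 55760*(-1)/7145) - 20451 = (-11176 - 1*(-11152/1429)) - 20451 = (-11176 + 11152/1429) - 20451 = -15959352/1429 - 20451 = -45183831/1429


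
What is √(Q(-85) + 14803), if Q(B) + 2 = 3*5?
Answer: 4*√926 ≈ 121.72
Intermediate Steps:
Q(B) = 13 (Q(B) = -2 + 3*5 = -2 + 15 = 13)
√(Q(-85) + 14803) = √(13 + 14803) = √14816 = 4*√926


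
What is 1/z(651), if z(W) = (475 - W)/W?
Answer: -651/176 ≈ -3.6989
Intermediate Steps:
z(W) = (475 - W)/W
1/z(651) = 1/((475 - 1*651)/651) = 1/((475 - 651)/651) = 1/((1/651)*(-176)) = 1/(-176/651) = -651/176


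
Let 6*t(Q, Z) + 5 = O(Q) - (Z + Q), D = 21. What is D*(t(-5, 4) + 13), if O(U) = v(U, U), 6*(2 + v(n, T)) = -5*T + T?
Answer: 791/3 ≈ 263.67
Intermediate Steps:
v(n, T) = -2 - 2*T/3 (v(n, T) = -2 + (-5*T + T)/6 = -2 + (-4*T)/6 = -2 - 2*T/3)
O(U) = -2 - 2*U/3
t(Q, Z) = -7/6 - 5*Q/18 - Z/6 (t(Q, Z) = -⅚ + ((-2 - 2*Q/3) - (Z + Q))/6 = -⅚ + ((-2 - 2*Q/3) - (Q + Z))/6 = -⅚ + ((-2 - 2*Q/3) + (-Q - Z))/6 = -⅚ + (-2 - Z - 5*Q/3)/6 = -⅚ + (-⅓ - 5*Q/18 - Z/6) = -7/6 - 5*Q/18 - Z/6)
D*(t(-5, 4) + 13) = 21*((-7/6 - 5/18*(-5) - ⅙*4) + 13) = 21*((-7/6 + 25/18 - ⅔) + 13) = 21*(-4/9 + 13) = 21*(113/9) = 791/3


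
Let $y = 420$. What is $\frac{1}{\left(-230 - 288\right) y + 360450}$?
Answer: $\frac{1}{142890} \approx 6.9984 \cdot 10^{-6}$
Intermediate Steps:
$\frac{1}{\left(-230 - 288\right) y + 360450} = \frac{1}{\left(-230 - 288\right) 420 + 360450} = \frac{1}{\left(-518\right) 420 + 360450} = \frac{1}{-217560 + 360450} = \frac{1}{142890}$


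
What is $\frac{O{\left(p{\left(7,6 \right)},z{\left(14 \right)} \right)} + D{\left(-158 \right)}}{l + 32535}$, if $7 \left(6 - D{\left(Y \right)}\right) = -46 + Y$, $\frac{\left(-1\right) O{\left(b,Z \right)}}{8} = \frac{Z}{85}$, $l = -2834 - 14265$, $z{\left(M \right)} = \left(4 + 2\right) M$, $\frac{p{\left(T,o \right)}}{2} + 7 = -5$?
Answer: $\frac{8103}{4592210} \approx 0.0017645$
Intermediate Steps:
$p{\left(T,o \right)} = -24$ ($p{\left(T,o \right)} = -14 + 2 \left(-5\right) = -14 - 10 = -24$)
$z{\left(M \right)} = 6 M$
$l = -17099$ ($l = -2834 - 14265 = -17099$)
$O{\left(b,Z \right)} = - \frac{8 Z}{85}$ ($O{\left(b,Z \right)} = - 8 \frac{Z}{85} = - \frac{8 Z}{85}$)
$D{\left(Y \right)} = \frac{88}{7} - \frac{Y}{7}$ ($D{\left(Y \right)} = 6 - \frac{-46 + Y}{7} = 6 - \left(- \frac{46}{7} + \frac{Y}{7}\right) = \frac{88}{7} - \frac{Y}{7}$)
$\frac{O{\left(p{\left(7,6 \right)},z{\left(14 \right)} \right)} + D{\left(-158 \right)}}{l + 32535} = \frac{- \frac{8 \cdot 6 \cdot 14}{85} + \left(\frac{88}{7} - - \frac{158}{7}\right)}{-17099 + 32535} = \frac{\left(- \frac{8}{85}\right) 84 + \left(\frac{88}{7} + \frac{158}{7}\right)}{15436} = \left(- \frac{672}{85} + \frac{246}{7}\right) \frac{1}{15436} = \frac{16206}{595} \cdot \frac{1}{15436} = \frac{8103}{4592210}$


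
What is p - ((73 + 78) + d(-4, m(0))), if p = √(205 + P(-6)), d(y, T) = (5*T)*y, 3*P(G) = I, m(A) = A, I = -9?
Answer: -151 + √202 ≈ -136.79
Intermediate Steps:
P(G) = -3 (P(G) = (⅓)*(-9) = -3)
d(y, T) = 5*T*y
p = √202 (p = √(205 - 3) = √202 ≈ 14.213)
p - ((73 + 78) + d(-4, m(0))) = √202 - ((73 + 78) + 5*0*(-4)) = √202 - (151 + 0) = √202 - 1*151 = √202 - 151 = -151 + √202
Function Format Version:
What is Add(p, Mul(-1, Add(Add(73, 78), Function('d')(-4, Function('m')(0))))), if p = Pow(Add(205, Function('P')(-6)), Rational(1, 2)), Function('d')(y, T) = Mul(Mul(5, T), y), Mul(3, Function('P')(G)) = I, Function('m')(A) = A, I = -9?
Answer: Add(-151, Pow(202, Rational(1, 2))) ≈ -136.79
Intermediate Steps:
Function('P')(G) = -3 (Function('P')(G) = Mul(Rational(1, 3), -9) = -3)
Function('d')(y, T) = Mul(5, T, y)
p = Pow(202, Rational(1, 2)) (p = Pow(Add(205, -3), Rational(1, 2)) = Pow(202, Rational(1, 2)) ≈ 14.213)
Add(p, Mul(-1, Add(Add(73, 78), Function('d')(-4, Function('m')(0))))) = Add(Pow(202, Rational(1, 2)), Mul(-1, Add(Add(73, 78), Mul(5, 0, -4)))) = Add(Pow(202, Rational(1, 2)), Mul(-1, Add(151, 0))) = Add(Pow(202, Rational(1, 2)), Mul(-1, 151)) = Add(Pow(202, Rational(1, 2)), -151) = Add(-151, Pow(202, Rational(1, 2)))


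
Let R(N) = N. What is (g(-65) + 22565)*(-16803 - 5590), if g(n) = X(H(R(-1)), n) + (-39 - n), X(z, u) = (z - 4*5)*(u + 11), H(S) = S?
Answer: -531273925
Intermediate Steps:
X(z, u) = (-20 + z)*(11 + u) (X(z, u) = (z - 20)*(11 + u) = (-20 + z)*(11 + u))
g(n) = -270 - 22*n (g(n) = (-220 - 20*n + 11*(-1) + n*(-1)) + (-39 - n) = (-220 - 20*n - 11 - n) + (-39 - n) = (-231 - 21*n) + (-39 - n) = -270 - 22*n)
(g(-65) + 22565)*(-16803 - 5590) = ((-270 - 22*(-65)) + 22565)*(-16803 - 5590) = ((-270 + 1430) + 22565)*(-22393) = (1160 + 22565)*(-22393) = 23725*(-22393) = -531273925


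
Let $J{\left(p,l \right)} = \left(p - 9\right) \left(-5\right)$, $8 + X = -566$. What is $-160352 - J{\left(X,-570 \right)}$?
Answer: $-163267$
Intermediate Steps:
$X = -574$ ($X = -8 - 566 = -574$)
$J{\left(p,l \right)} = 45 - 5 p$ ($J{\left(p,l \right)} = \left(-9 + p\right) \left(-5\right) = 45 - 5 p$)
$-160352 - J{\left(X,-570 \right)} = -160352 - \left(45 - -2870\right) = -160352 - \left(45 + 2870\right) = -160352 - 2915 = -163267$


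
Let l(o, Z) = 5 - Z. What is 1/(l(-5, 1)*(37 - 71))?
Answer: -1/136 ≈ -0.0073529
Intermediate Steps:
1/(l(-5, 1)*(37 - 71)) = 1/((5 - 1*1)*(37 - 71)) = 1/((5 - 1)*(-34)) = 1/(4*(-34)) = 1/(-136) = -1/136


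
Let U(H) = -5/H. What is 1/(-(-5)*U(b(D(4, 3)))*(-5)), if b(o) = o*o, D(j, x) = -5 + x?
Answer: 4/125 ≈ 0.032000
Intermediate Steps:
b(o) = o²
1/(-(-5)*U(b(D(4, 3)))*(-5)) = 1/(-(-5)*-5/(-5 + 3)²*(-5)) = 1/(-(-5)*-5/((-2)²)*(-5)) = 1/(-(-5)*-5/4*(-5)) = 1/(-(-5)*-5*¼*(-5)) = 1/(-(-5)*(-5/4*(-5))) = 1/(-(-5)*25/4) = 1/(-5*(-25/4)) = 1/(125/4) = 4/125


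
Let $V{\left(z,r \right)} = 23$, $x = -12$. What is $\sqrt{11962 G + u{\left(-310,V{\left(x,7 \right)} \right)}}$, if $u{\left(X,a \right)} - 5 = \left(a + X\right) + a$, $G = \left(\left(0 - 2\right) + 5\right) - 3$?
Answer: $i \sqrt{259} \approx 16.093 i$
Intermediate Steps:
$G = 0$ ($G = \left(\left(0 - 2\right) + 5\right) - 3 = \left(-2 + 5\right) - 3 = 3 - 3 = 0$)
$u{\left(X,a \right)} = 5 + X + 2 a$ ($u{\left(X,a \right)} = 5 + \left(\left(a + X\right) + a\right) = 5 + \left(\left(X + a\right) + a\right) = 5 + \left(X + 2 a\right) = 5 + X + 2 a$)
$\sqrt{11962 G + u{\left(-310,V{\left(x,7 \right)} \right)}} = \sqrt{11962 \cdot 0 + \left(5 - 310 + 2 \cdot 23\right)} = \sqrt{0 + \left(5 - 310 + 46\right)} = \sqrt{0 - 259} = \sqrt{-259} = i \sqrt{259}$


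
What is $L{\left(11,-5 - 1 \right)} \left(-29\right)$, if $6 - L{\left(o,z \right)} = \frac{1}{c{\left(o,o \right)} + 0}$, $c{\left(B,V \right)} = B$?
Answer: $- \frac{1885}{11} \approx -171.36$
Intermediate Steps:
$L{\left(o,z \right)} = 6 - \frac{1}{o}$ ($L{\left(o,z \right)} = 6 - \frac{1}{o + 0} = 6 - \frac{1}{o}$)
$L{\left(11,-5 - 1 \right)} \left(-29\right) = \left(6 - \frac{1}{11}\right) \left(-29\right) = \frac{65}{11} \left(-29\right) = - \frac{1885}{11}$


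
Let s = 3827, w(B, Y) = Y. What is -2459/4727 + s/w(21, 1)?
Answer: 18087770/4727 ≈ 3826.5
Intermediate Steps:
-2459/4727 + s/w(21, 1) = -2459/4727 + 3827/1 = -2459*1/4727 + 3827*1 = -2459/4727 + 3827 = 18087770/4727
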